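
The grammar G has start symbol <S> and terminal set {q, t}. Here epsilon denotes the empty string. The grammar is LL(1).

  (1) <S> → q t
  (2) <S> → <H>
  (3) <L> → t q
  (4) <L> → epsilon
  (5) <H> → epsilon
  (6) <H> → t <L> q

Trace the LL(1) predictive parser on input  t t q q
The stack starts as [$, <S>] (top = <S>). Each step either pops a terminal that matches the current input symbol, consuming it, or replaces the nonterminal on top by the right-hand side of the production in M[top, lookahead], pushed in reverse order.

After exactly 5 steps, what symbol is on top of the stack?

     Stack      Input      Action
  1  $ <S>      t t q q $  expand <S> → <H>
  2  $ <H>      t t q q $  expand <H> → t <L> q
  3  $ q <L> t  t t q q $  match t
  4  $ q <L>    t q q $    expand <L> → t q
  5  $ q q t    t q q $    match t
Stack after step 5: $ q q (top = q).

q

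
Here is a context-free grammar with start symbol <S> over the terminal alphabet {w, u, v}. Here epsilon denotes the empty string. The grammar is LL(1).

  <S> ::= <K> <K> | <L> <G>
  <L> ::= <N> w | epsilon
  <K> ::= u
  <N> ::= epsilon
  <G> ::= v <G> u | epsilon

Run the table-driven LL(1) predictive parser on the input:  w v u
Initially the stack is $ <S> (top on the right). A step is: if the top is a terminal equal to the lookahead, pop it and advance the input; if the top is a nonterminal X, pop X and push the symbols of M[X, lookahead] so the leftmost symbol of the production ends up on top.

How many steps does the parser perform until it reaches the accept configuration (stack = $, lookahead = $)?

8

step 1: stack=$ <S>  input=w v u $  — expand <S> ::= <L> <G>
step 2: stack=$ <G> <L>  input=w v u $  — expand <L> ::= <N> w
step 3: stack=$ <G> w <N>  input=w v u $  — expand <N> ::= epsilon
step 4: stack=$ <G> w  input=w v u $  — match w
step 5: stack=$ <G>  input=v u $  — expand <G> ::= v <G> u
step 6: stack=$ u <G> v  input=v u $  — match v
step 7: stack=$ u <G>  input=u $  — expand <G> ::= epsilon
step 8: stack=$ u  input=u $  — match u
Accept reached after 8 steps.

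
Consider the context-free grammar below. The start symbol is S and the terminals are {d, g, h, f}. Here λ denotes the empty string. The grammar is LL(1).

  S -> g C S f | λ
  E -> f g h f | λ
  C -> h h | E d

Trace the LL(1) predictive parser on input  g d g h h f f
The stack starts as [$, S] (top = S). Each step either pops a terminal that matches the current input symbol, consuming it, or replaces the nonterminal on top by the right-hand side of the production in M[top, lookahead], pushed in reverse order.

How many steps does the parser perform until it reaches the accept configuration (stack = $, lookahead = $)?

      Stack        Input            Action
   1  $ S          g d g h h f f $  expand S -> g C S f
   2  $ f S C g    g d g h h f f $  match g
   3  $ f S C      d g h h f f $    expand C -> E d
   4  $ f S d E    d g h h f f $    expand E -> λ
   5  $ f S d      d g h h f f $    match d
   6  $ f S        g h h f f $      expand S -> g C S f
   7  $ f f S C g  g h h f f $      match g
   8  $ f f S C    h h f f $        expand C -> h h
   9  $ f f S h h  h h f f $        match h
  10  $ f f S h    h f f $          match h
  11  $ f f S      f f $            expand S -> λ
  12  $ f f        f f $            match f
  13  $ f          f $              match f
Accept reached after 13 steps.

13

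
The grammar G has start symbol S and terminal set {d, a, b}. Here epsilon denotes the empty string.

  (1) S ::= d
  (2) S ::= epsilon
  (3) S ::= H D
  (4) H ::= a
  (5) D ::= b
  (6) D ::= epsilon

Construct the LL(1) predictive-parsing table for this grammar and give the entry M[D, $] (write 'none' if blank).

D ::= epsilon

FIRST(H): from H::=a we get {a}. So FIRST(H) = {a}.
FIRST(D): from D::=b we get {b}; from D::=epsilon we get {epsilon}. So FIRST(D) = {epsilon, b}.
FIRST(S): from S::=d we get {d}; from S::=epsilon we get {epsilon}; from S::=H D we get {a}. So FIRST(S) = {epsilon, a, d}.
FOLLOW(S) includes $ since S is the start symbol.
FOLLOW(S): S appears on no right-hand side. Thus FOLLOW(S) = {$}.
FOLLOW(D): in S::=H D, the suffix after D is empty, so FOLLOW(D) ⊇ FOLLOW(S) = {$}. Thus FOLLOW(D) = {$}.
For D ::= b: FIRST(b) = {b}, so it goes in M[D, t] for t ∈ {b}.
For D ::= epsilon: FIRST(epsilon) = {epsilon}, so it goes in M[D, t] for t ∈ {}; since epsilon ∈ FIRST, also for every t ∈ FOLLOW(D) = {$}.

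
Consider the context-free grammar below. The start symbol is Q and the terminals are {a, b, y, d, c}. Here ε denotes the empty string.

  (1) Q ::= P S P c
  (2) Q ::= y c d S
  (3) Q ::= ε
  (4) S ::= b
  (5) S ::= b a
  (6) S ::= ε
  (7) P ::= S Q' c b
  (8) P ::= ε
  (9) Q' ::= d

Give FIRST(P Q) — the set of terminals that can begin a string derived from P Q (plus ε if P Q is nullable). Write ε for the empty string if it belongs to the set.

FIRST(S) = {ε, b}
FIRST(Q') = {d}
FIRST(P) = {ε, b, d}  (via S Q' c b)
FIRST(Q) = {ε, b, c, d, y}  (via P S P c)
FIRST(P Q): take FIRST of each symbol in turn, carrying on past any symbol whose FIRST contains ε; result {ε, b, c, d, y}.

{ε, b, c, d, y}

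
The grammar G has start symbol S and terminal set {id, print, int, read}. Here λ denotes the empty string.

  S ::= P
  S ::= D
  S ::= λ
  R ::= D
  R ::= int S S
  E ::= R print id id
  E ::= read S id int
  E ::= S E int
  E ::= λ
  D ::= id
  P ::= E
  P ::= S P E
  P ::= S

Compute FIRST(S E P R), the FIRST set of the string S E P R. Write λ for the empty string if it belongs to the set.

{id, int, read}

FIRST(D): from D::=id we get {id}. So FIRST(D) = {id}.
FIRST(R): from R::=D we get {id}; from R::=int S S we get {int}. So FIRST(R) = {id, int}.
FIRST(S): from S::=P we get {λ, id, int, read}; from S::=D we get {id}; from S::=λ we get {λ}. So FIRST(S) = {λ, id, int, read}.
FIRST(E): from E::=R print id id we get {id, int}; from E::=read S id int we get {read}; from E::=S E int we get {id, int, read}; from E::=λ we get {λ}. So FIRST(E) = {λ, id, int, read}.
FIRST(P): from P::=E we get {λ, id, int, read}; from P::=S P E we get {λ, id, int, read}; from P::=S we get {λ, id, int, read}. So FIRST(P) = {λ, id, int, read}.
FIRST(S E P R): take FIRST of each symbol in turn, carrying on past any symbol whose FIRST contains λ; result {id, int, read}.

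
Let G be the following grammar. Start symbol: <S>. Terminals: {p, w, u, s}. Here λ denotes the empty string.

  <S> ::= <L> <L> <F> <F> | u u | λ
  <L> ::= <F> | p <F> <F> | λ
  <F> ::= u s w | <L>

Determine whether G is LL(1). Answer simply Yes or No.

No

FIRST(<S>) = {λ, p, u}
FIRST(<L>) = {λ, p, u}
FIRST(<F>) = {λ, p, u}
FOLLOW(<S>) = {$}
FOLLOW(<L>) = {$, p, u}
FOLLOW(<F>) = {$, p, u}
Cell M[<F>, u] receives both <F> ::= u s w and <F> ::= <L> — the grammar is not LL(1).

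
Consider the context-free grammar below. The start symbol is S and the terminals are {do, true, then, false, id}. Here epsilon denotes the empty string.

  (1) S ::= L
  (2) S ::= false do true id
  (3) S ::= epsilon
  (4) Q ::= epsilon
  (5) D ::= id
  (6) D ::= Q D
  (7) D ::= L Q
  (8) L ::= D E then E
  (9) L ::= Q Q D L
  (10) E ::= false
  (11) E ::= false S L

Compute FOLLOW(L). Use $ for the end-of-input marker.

{$, false, id, then}

FIRST(Q): from Q::=epsilon we get {epsilon}. So FIRST(Q) = {epsilon}.
FIRST(E): from E::=false we get {false}; from E::=false S L we get {false}. So FIRST(E) = {false}.
FIRST(S): from S::=L we get {id}; from S::=false do true id we get {false}; from S::=epsilon we get {epsilon}. So FIRST(S) = {epsilon, false, id}.
FIRST(D): from D::=id we get {id}; from D::=Q D we get {id}; from D::=L Q we get {id}. So FIRST(D) = {id}.
FIRST(L): from L::=D E then E we get {id}; from L::=Q Q D L we get {id}. So FIRST(L) = {id}.
FOLLOW(S) includes $ since S is the start symbol.
FOLLOW(S): in E::=false S L, S is followed by L with FIRST {id}. Thus FOLLOW(S) = {$, id}.
FOLLOW(D): in D::=Q D, the suffix after D is empty (adds nothing new); in L::=D E then E, D is followed by E then E with FIRST {false}; in L::=Q Q D L, D is followed by L with FIRST {id}. Thus FOLLOW(D) = {false, id}.
FOLLOW(Q): in D::=Q D, Q is followed by D with FIRST {id}; in D::=L Q, the suffix after Q is empty, so FOLLOW(Q) ⊇ FOLLOW(D) = {false, id}; in L::=Q Q D L (occurrence 1), Q is followed by Q D L with FIRST {id}; in L::=Q Q D L (occurrence 2), Q is followed by D L with FIRST {id}. Thus FOLLOW(Q) = {false, id}.
FOLLOW(L): in S::=L, the suffix after L is empty, so FOLLOW(L) ⊇ FOLLOW(S) = {$, id}; in D::=L Q, L is followed by Q with FIRST {epsilon}; in D::=L Q, the suffix after L is nullable, so FOLLOW(L) ⊇ FOLLOW(D) = {false, id}; in L::=Q Q D L, the suffix after L is empty (adds nothing new); in E::=false S L, the suffix after L is empty, so FOLLOW(L) ⊇ FOLLOW(E) = {$, false, id, then}. Thus FOLLOW(L) = {$, false, id, then}.
FOLLOW(E): in L::=D E then E (occurrence 1), E is followed by then E with FIRST {then}; in L::=D E then E (occurrence 2), the suffix after E is empty, so FOLLOW(E) ⊇ FOLLOW(L) = {$, false, id, then}. Thus FOLLOW(E) = {$, false, id, then}.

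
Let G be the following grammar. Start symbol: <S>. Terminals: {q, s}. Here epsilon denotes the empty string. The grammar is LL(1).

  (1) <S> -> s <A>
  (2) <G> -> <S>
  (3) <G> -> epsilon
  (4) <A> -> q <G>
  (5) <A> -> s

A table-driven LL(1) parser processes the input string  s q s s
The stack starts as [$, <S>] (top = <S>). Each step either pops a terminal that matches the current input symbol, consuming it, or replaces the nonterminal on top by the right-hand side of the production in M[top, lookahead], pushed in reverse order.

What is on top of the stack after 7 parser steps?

<A>

step 1: stack=$ <S>  input=s q s s $  — expand <S> -> s <A>
step 2: stack=$ <A> s  input=s q s s $  — match s
step 3: stack=$ <A>  input=q s s $  — expand <A> -> q <G>
step 4: stack=$ <G> q  input=q s s $  — match q
step 5: stack=$ <G>  input=s s $  — expand <G> -> <S>
step 6: stack=$ <S>  input=s s $  — expand <S> -> s <A>
step 7: stack=$ <A> s  input=s s $  — match s
Stack after step 7: $ <A> (top = <A>).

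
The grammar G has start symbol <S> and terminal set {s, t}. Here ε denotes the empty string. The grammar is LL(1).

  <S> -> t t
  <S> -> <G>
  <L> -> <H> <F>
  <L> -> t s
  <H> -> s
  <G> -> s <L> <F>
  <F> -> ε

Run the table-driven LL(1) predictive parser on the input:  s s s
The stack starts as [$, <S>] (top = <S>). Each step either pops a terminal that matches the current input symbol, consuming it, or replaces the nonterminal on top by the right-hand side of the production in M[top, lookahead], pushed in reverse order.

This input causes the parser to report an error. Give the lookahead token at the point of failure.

s

step 1: stack=$ <S>  input=s s s $  — expand <S> -> <G>
step 2: stack=$ <G>  input=s s s $  — expand <G> -> s <L> <F>
step 3: stack=$ <F> <L> s  input=s s s $  — match s
step 4: stack=$ <F> <L>  input=s s $  — expand <L> -> <H> <F>
step 5: stack=$ <F> <F> <H>  input=s s $  — expand <H> -> s
step 6: stack=$ <F> <F> s  input=s s $  — match s
step 7: stack=$ <F> <F>  input=s $  — error: M[<F>, s] is empty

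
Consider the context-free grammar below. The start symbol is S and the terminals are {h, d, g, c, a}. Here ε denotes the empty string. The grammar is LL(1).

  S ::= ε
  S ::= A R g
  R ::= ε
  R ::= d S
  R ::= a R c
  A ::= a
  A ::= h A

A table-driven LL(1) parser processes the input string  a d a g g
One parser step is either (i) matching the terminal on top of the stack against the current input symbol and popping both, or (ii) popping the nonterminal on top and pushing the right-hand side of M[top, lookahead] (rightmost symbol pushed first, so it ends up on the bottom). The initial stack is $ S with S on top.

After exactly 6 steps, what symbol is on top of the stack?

A

     Stack    Input        Action
  1  $ S      a d a g g $  expand S ::= A R g
  2  $ g R A  a d a g g $  expand A ::= a
  3  $ g R a  a d a g g $  match a
  4  $ g R    d a g g $    expand R ::= d S
  5  $ g S d  d a g g $    match d
  6  $ g S    a g g $      expand S ::= A R g
Stack after step 6: $ g g R A (top = A).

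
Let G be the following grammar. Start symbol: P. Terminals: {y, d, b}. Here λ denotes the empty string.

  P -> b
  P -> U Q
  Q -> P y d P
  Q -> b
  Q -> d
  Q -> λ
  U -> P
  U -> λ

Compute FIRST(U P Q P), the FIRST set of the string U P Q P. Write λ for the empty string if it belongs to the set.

{λ, b, d, y}

FIRST(P) = {λ, b, d, y}  (via U Q)
FIRST(Q) = {λ, b, d, y}  (via P y d P)
FIRST(U) = {λ, b, d, y}  (via P)
FIRST(U P Q P): take FIRST of each symbol in turn, carrying on past any symbol whose FIRST contains λ; result {λ, b, d, y}.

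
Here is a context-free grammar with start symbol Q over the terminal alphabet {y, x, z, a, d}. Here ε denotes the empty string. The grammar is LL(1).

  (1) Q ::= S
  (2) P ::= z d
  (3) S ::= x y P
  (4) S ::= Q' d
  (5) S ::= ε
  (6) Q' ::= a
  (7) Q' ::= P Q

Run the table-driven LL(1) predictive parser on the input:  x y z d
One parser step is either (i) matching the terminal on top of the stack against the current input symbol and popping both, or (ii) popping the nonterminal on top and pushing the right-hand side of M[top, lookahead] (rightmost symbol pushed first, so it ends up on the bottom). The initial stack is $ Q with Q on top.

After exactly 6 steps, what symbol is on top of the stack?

d

     Stack    Input      Action
  1  $ Q      x y z d $  expand Q ::= S
  2  $ S      x y z d $  expand S ::= x y P
  3  $ P y x  x y z d $  match x
  4  $ P y    y z d $    match y
  5  $ P      z d $      expand P ::= z d
  6  $ d z    z d $      match z
Stack after step 6: $ d (top = d).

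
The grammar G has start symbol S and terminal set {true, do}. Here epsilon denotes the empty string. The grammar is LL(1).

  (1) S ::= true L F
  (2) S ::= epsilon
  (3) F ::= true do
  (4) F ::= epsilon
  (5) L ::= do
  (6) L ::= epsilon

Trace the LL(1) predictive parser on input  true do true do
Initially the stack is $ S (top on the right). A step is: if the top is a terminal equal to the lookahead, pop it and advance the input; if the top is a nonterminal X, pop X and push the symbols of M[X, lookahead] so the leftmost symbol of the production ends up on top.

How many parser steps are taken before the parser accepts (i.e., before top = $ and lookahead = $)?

step 1: stack=$ S  input=true do true do $  — expand S ::= true L F
step 2: stack=$ F L true  input=true do true do $  — match true
step 3: stack=$ F L  input=do true do $  — expand L ::= do
step 4: stack=$ F do  input=do true do $  — match do
step 5: stack=$ F  input=true do $  — expand F ::= true do
step 6: stack=$ do true  input=true do $  — match true
step 7: stack=$ do  input=do $  — match do
Accept reached after 7 steps.

7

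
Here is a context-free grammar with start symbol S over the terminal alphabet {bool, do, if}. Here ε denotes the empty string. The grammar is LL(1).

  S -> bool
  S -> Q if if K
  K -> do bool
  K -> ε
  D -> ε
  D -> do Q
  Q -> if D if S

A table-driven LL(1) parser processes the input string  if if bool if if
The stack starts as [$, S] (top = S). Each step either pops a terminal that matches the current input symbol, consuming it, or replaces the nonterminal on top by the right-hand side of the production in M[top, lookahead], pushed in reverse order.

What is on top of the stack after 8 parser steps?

step 1: stack=$ S  input=if if bool if if $  — expand S -> Q if if K
step 2: stack=$ K if if Q  input=if if bool if if $  — expand Q -> if D if S
step 3: stack=$ K if if S if D if  input=if if bool if if $  — match if
step 4: stack=$ K if if S if D  input=if bool if if $  — expand D -> ε
step 5: stack=$ K if if S if  input=if bool if if $  — match if
step 6: stack=$ K if if S  input=bool if if $  — expand S -> bool
step 7: stack=$ K if if bool  input=bool if if $  — match bool
step 8: stack=$ K if if  input=if if $  — match if
Stack after step 8: $ K if (top = if).

if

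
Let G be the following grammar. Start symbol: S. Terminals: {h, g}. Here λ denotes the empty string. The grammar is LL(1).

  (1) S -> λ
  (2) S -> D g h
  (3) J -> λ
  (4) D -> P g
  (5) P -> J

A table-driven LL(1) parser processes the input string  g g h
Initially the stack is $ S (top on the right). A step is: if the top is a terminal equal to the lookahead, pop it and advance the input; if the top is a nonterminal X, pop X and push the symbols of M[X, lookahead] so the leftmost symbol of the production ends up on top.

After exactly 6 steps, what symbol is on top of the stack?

h

step 1: stack=$ S  input=g g h $  — expand S -> D g h
step 2: stack=$ h g D  input=g g h $  — expand D -> P g
step 3: stack=$ h g g P  input=g g h $  — expand P -> J
step 4: stack=$ h g g J  input=g g h $  — expand J -> λ
step 5: stack=$ h g g  input=g g h $  — match g
step 6: stack=$ h g  input=g h $  — match g
Stack after step 6: $ h (top = h).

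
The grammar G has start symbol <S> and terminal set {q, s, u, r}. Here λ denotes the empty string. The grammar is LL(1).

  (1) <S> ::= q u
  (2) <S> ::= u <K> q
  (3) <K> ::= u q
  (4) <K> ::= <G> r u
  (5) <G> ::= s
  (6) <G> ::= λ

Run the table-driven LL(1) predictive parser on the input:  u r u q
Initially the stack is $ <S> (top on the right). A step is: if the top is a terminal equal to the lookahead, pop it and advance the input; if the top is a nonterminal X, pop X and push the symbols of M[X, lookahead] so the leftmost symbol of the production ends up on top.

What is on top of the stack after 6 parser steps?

step 1: stack=$ <S>  input=u r u q $  — expand <S> ::= u <K> q
step 2: stack=$ q <K> u  input=u r u q $  — match u
step 3: stack=$ q <K>  input=r u q $  — expand <K> ::= <G> r u
step 4: stack=$ q u r <G>  input=r u q $  — expand <G> ::= λ
step 5: stack=$ q u r  input=r u q $  — match r
step 6: stack=$ q u  input=u q $  — match u
Stack after step 6: $ q (top = q).

q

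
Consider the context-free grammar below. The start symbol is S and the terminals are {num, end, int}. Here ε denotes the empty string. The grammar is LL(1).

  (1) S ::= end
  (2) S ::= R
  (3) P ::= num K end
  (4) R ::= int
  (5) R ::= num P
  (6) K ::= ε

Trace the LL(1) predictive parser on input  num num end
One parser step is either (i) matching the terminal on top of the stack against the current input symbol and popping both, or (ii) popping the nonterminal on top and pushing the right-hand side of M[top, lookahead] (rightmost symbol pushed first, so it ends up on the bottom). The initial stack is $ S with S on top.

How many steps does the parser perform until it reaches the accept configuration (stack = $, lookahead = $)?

step 1: stack=$ S  input=num num end $  — expand S ::= R
step 2: stack=$ R  input=num num end $  — expand R ::= num P
step 3: stack=$ P num  input=num num end $  — match num
step 4: stack=$ P  input=num end $  — expand P ::= num K end
step 5: stack=$ end K num  input=num end $  — match num
step 6: stack=$ end K  input=end $  — expand K ::= ε
step 7: stack=$ end  input=end $  — match end
Accept reached after 7 steps.

7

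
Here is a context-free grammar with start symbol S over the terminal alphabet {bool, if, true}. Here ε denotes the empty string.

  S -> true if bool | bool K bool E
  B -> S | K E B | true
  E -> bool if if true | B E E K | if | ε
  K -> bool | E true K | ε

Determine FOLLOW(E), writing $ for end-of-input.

FIRST(S) = {bool, true}
FIRST(B) = {bool, if, true}  (via S, K E B)
FIRST(E) = {ε, bool, if, true}  (via B E E K)
FIRST(K) = {ε, bool, if, true}  (via E true K)
FOLLOW(S) includes $ since S is the start symbol.
FOLLOW(S): in B->S, the suffix after S is empty, so FOLLOW(S) ⊇ FOLLOW(B) = {$, bool, if, true}. Thus FOLLOW(S) = {$, bool, if, true}.
FOLLOW(E): in S->bool K bool E, the suffix after E is empty, so FOLLOW(E) ⊇ FOLLOW(S) = {$, bool, if, true}; in B->K E B, E is followed by B with FIRST {bool, if, true}; in E->B E E K (occurrence 1), E is followed by E K with FIRST {ε, bool, if, true}; in E->B E E K (occurrence 1), the suffix after E is nullable (adds nothing new); in E->B E E K (occurrence 2), E is followed by K with FIRST {ε, bool, if, true}; in E->B E E K (occurrence 2), the suffix after E is nullable (adds nothing new); in K->E true K, E is followed by true K with FIRST {true}. Thus FOLLOW(E) = {$, bool, if, true}.
FOLLOW(B): in B->K E B, the suffix after B is empty (adds nothing new); in E->B E E K, B is followed by E E K with FIRST {ε, bool, if, true}; in E->B E E K, the suffix after B is nullable, so FOLLOW(B) ⊇ FOLLOW(E) = {$, bool, if, true}. Thus FOLLOW(B) = {$, bool, if, true}.
FOLLOW(K): in S->bool K bool E, K is followed by bool E with FIRST {bool}; in B->K E B, K is followed by E B with FIRST {bool, if, true}; in E->B E E K, the suffix after K is empty, so FOLLOW(K) ⊇ FOLLOW(E) = {$, bool, if, true}; in K->E true K, the suffix after K is empty (adds nothing new). Thus FOLLOW(K) = {$, bool, if, true}.

{$, bool, if, true}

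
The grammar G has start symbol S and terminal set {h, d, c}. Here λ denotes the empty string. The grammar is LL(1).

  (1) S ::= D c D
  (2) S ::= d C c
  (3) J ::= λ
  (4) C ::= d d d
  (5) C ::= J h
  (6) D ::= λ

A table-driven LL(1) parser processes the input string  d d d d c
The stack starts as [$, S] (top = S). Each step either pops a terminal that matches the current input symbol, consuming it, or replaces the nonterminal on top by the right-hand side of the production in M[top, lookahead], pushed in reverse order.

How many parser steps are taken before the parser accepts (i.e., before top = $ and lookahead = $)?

7

     Stack      Input        Action
  1  $ S        d d d d c $  expand S ::= d C c
  2  $ c C d    d d d d c $  match d
  3  $ c C      d d d c $    expand C ::= d d d
  4  $ c d d d  d d d c $    match d
  5  $ c d d    d d c $      match d
  6  $ c d      d c $        match d
  7  $ c        c $          match c
Accept reached after 7 steps.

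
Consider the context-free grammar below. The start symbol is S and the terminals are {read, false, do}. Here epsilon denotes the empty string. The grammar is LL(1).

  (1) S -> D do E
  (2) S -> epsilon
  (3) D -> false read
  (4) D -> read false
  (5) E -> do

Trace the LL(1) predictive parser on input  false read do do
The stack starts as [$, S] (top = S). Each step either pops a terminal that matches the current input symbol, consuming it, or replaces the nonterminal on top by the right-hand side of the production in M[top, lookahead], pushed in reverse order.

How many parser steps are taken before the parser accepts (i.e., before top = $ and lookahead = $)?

7

     Stack              Input               Action
  1  $ S                false read do do $  expand S -> D do E
  2  $ E do D           false read do do $  expand D -> false read
  3  $ E do read false  false read do do $  match false
  4  $ E do read        read do do $        match read
  5  $ E do             do do $             match do
  6  $ E                do $                expand E -> do
  7  $ do               do $                match do
Accept reached after 7 steps.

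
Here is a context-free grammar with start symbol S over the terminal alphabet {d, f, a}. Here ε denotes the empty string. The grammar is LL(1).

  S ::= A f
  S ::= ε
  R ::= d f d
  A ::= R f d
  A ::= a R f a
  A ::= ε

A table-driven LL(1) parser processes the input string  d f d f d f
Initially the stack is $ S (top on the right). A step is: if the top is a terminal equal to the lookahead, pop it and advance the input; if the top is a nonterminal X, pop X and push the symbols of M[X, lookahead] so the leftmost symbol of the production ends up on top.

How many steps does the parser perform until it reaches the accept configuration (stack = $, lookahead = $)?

9

     Stack          Input          Action
  1  $ S            d f d f d f $  expand S ::= A f
  2  $ f A          d f d f d f $  expand A ::= R f d
  3  $ f d f R      d f d f d f $  expand R ::= d f d
  4  $ f d f d f d  d f d f d f $  match d
  5  $ f d f d f    f d f d f $    match f
  6  $ f d f d      d f d f $      match d
  7  $ f d f        f d f $        match f
  8  $ f d          d f $          match d
  9  $ f            f $            match f
Accept reached after 9 steps.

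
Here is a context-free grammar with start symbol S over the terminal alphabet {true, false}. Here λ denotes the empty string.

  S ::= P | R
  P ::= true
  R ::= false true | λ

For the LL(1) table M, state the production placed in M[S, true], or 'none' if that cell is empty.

FIRST(P) = {true}
FIRST(R) = {λ, false}
FIRST(S) = {λ, false, true}  (via P, R)
FOLLOW(S) includes $ since S is the start symbol.
FOLLOW(S): S appears on no right-hand side. Thus FOLLOW(S) = {$}.
For S ::= P: FIRST(P) = {true}, so it goes in M[S, t] for t ∈ {true}.
For S ::= R: FIRST(R) = {λ, false}, so it goes in M[S, t] for t ∈ {false}; since λ ∈ FIRST, also for every t ∈ FOLLOW(S) = {$}.

S ::= P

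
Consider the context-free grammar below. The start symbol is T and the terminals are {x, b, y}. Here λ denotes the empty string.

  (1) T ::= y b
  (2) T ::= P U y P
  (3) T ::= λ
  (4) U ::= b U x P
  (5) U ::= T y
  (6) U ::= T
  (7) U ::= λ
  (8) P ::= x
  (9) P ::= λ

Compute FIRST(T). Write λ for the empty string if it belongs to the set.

FIRST(P) = {λ, x}
FIRST(T) = {λ, b, x, y}  (via P U y P)
FIRST(U) = {λ, b, x, y}  (via T y, T)

{λ, b, x, y}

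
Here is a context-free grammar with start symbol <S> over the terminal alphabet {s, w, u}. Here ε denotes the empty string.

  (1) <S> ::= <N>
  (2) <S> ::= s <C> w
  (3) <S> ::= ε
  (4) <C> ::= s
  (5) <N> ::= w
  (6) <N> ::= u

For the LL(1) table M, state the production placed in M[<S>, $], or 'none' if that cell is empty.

FIRST(<C>): from <C>::=s we get {s}. So FIRST(<C>) = {s}.
FIRST(<N>): from <N>::=w we get {w}; from <N>::=u we get {u}. So FIRST(<N>) = {u, w}.
FIRST(<S>): from <S>::=<N> we get {u, w}; from <S>::=s <C> w we get {s}; from <S>::=ε we get {ε}. So FIRST(<S>) = {ε, s, u, w}.
FOLLOW(<S>) includes $ since <S> is the start symbol.
FOLLOW(<S>): <S> appears on no right-hand side. Thus FOLLOW(<S>) = {$}.
For <S> ::= <N>: FIRST(<N>) = {u, w}, so it goes in M[<S>, t] for t ∈ {u, w}.
For <S> ::= s <C> w: FIRST(s <C> w) = {s}, so it goes in M[<S>, t] for t ∈ {s}.
For <S> ::= ε: FIRST(ε) = {ε}, so it goes in M[<S>, t] for t ∈ {}; since ε ∈ FIRST, also for every t ∈ FOLLOW(<S>) = {$}.

<S> ::= ε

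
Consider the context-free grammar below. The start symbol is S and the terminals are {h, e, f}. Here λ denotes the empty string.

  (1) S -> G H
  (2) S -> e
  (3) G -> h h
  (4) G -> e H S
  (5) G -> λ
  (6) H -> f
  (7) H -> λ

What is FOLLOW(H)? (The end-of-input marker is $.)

FIRST(G): from G->h h we get {h}; from G->e H S we get {e}; from G->λ we get {λ}. So FIRST(G) = {λ, e, h}.
FIRST(H): from H->f we get {f}; from H->λ we get {λ}. So FIRST(H) = {λ, f}.
FIRST(S): from S->G H we get {λ, e, f, h}; from S->e we get {e}. So FIRST(S) = {λ, e, f, h}.
FOLLOW(S) includes $ since S is the start symbol.
FOLLOW(S): in G->e H S, the suffix after S is empty, so FOLLOW(S) ⊇ FOLLOW(G) = {$, f}. Thus FOLLOW(S) = {$, f}.
FOLLOW(G): in S->G H, G is followed by H with FIRST {λ, f}; in S->G H, the suffix after G is nullable, so FOLLOW(G) ⊇ FOLLOW(S) = {$, f}. Thus FOLLOW(G) = {$, f}.
FOLLOW(H): in S->G H, the suffix after H is empty, so FOLLOW(H) ⊇ FOLLOW(S) = {$, f}; in G->e H S, H is followed by S with FIRST {λ, e, f, h}; in G->e H S, the suffix after H is nullable, so FOLLOW(H) ⊇ FOLLOW(G) = {$, f}. Thus FOLLOW(H) = {$, e, f, h}.

{$, e, f, h}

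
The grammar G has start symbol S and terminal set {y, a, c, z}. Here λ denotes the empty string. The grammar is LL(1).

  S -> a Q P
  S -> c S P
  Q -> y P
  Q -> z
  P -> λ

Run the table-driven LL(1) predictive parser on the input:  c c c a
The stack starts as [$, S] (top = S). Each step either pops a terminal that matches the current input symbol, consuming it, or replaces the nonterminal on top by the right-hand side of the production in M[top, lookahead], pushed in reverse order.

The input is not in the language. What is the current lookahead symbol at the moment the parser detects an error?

$

     Stack          Input      Action
  1  $ S            c c c a $  expand S -> c S P
  2  $ P S c        c c c a $  match c
  3  $ P S          c c a $    expand S -> c S P
  4  $ P P S c      c c a $    match c
  5  $ P P S        c a $      expand S -> c S P
  6  $ P P P S c    c a $      match c
  7  $ P P P S      a $        expand S -> a Q P
  8  $ P P P P Q a  a $        match a
  9  $ P P P P Q    $          error: M[Q, $] is empty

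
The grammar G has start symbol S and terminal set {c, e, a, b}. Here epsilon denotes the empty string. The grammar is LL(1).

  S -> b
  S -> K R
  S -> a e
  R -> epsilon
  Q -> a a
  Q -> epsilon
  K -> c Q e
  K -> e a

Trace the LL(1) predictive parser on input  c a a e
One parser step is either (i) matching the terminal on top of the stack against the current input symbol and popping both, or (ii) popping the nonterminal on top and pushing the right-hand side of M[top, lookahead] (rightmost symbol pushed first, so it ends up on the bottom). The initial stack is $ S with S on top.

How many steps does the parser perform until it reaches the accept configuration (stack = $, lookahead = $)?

8

step 1: stack=$ S  input=c a a e $  — expand S -> K R
step 2: stack=$ R K  input=c a a e $  — expand K -> c Q e
step 3: stack=$ R e Q c  input=c a a e $  — match c
step 4: stack=$ R e Q  input=a a e $  — expand Q -> a a
step 5: stack=$ R e a a  input=a a e $  — match a
step 6: stack=$ R e a  input=a e $  — match a
step 7: stack=$ R e  input=e $  — match e
step 8: stack=$ R  input=$  — expand R -> epsilon
Accept reached after 8 steps.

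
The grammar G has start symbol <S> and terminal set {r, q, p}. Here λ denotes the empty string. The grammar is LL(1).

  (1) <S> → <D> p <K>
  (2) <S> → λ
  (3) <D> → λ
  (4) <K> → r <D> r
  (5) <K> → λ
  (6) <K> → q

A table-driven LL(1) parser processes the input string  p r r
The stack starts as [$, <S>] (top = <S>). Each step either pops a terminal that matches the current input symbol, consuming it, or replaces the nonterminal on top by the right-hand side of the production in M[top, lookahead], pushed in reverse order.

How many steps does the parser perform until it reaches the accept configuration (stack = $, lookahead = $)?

step 1: stack=$ <S>  input=p r r $  — expand <S> → <D> p <K>
step 2: stack=$ <K> p <D>  input=p r r $  — expand <D> → λ
step 3: stack=$ <K> p  input=p r r $  — match p
step 4: stack=$ <K>  input=r r $  — expand <K> → r <D> r
step 5: stack=$ r <D> r  input=r r $  — match r
step 6: stack=$ r <D>  input=r $  — expand <D> → λ
step 7: stack=$ r  input=r $  — match r
Accept reached after 7 steps.

7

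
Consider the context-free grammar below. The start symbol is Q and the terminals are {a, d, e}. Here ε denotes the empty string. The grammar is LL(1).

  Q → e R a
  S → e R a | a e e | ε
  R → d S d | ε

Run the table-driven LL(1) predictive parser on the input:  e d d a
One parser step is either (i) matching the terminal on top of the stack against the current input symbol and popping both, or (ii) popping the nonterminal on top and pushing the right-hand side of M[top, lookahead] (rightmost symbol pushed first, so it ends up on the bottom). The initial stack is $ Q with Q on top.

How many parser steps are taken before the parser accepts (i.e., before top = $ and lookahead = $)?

     Stack      Input      Action
  1  $ Q        e d d a $  expand Q → e R a
  2  $ a R e    e d d a $  match e
  3  $ a R      d d a $    expand R → d S d
  4  $ a d S d  d d a $    match d
  5  $ a d S    d a $      expand S → ε
  6  $ a d      d a $      match d
  7  $ a        a $        match a
Accept reached after 7 steps.

7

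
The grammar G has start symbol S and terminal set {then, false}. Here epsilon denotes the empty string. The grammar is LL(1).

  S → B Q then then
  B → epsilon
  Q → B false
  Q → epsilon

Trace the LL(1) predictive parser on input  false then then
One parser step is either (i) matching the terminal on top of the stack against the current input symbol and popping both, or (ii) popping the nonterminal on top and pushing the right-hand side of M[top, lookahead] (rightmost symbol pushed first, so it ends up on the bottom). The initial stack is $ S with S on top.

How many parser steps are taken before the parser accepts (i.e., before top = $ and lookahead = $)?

     Stack                Input              Action
  1  $ S                  false then then $  expand S → B Q then then
  2  $ then then Q B      false then then $  expand B → epsilon
  3  $ then then Q        false then then $  expand Q → B false
  4  $ then then false B  false then then $  expand B → epsilon
  5  $ then then false    false then then $  match false
  6  $ then then          then then $        match then
  7  $ then               then $             match then
Accept reached after 7 steps.

7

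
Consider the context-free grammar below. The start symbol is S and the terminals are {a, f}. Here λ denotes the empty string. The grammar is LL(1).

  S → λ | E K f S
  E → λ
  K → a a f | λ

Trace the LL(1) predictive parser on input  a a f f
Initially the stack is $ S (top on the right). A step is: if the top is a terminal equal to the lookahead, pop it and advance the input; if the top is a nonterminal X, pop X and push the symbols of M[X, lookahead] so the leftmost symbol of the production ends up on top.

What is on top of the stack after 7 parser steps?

S

step 1: stack=$ S  input=a a f f $  — expand S → E K f S
step 2: stack=$ S f K E  input=a a f f $  — expand E → λ
step 3: stack=$ S f K  input=a a f f $  — expand K → a a f
step 4: stack=$ S f f a a  input=a a f f $  — match a
step 5: stack=$ S f f a  input=a f f $  — match a
step 6: stack=$ S f f  input=f f $  — match f
step 7: stack=$ S f  input=f $  — match f
Stack after step 7: $ S (top = S).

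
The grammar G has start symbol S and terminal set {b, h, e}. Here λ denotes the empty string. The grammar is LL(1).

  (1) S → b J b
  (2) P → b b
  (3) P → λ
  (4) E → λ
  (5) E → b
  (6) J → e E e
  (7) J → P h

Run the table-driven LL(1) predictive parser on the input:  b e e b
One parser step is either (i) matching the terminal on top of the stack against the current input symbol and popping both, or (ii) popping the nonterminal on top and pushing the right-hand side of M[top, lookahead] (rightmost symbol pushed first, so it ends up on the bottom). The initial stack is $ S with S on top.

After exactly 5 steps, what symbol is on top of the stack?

e

     Stack      Input      Action
  1  $ S        b e e b $  expand S → b J b
  2  $ b J b    b e e b $  match b
  3  $ b J      e e b $    expand J → e E e
  4  $ b e E e  e e b $    match e
  5  $ b e E    e b $      expand E → λ
Stack after step 5: $ b e (top = e).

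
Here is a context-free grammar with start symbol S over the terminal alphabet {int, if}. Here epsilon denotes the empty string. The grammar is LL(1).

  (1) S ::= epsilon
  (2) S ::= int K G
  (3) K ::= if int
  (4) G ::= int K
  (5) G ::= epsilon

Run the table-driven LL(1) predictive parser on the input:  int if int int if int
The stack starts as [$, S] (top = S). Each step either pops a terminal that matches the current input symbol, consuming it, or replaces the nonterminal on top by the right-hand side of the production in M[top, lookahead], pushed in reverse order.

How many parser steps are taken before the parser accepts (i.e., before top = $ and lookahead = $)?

step 1: stack=$ S  input=int if int int if int $  — expand S ::= int K G
step 2: stack=$ G K int  input=int if int int if int $  — match int
step 3: stack=$ G K  input=if int int if int $  — expand K ::= if int
step 4: stack=$ G int if  input=if int int if int $  — match if
step 5: stack=$ G int  input=int int if int $  — match int
step 6: stack=$ G  input=int if int $  — expand G ::= int K
step 7: stack=$ K int  input=int if int $  — match int
step 8: stack=$ K  input=if int $  — expand K ::= if int
step 9: stack=$ int if  input=if int $  — match if
step 10: stack=$ int  input=int $  — match int
Accept reached after 10 steps.

10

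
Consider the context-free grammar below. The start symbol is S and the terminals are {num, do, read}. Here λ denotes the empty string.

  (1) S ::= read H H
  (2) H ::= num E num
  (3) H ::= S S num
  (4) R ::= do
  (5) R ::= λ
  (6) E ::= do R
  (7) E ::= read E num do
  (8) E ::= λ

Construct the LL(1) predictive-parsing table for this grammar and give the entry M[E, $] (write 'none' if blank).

none

FIRST(S) = {read}
FIRST(R) = {λ, do}
FIRST(E) = {λ, do, read}
FIRST(H) = {num, read}  (via S S num)
FOLLOW(S) includes $ since S is the start symbol.
FOLLOW(E): in H::=num E num, E is followed by num with FIRST {num}; in E::=read E num do, E is followed by num do with FIRST {num}. Thus FOLLOW(E) = {num}.
For E ::= do R: FIRST(do R) = {do}, so it goes in M[E, t] for t ∈ {do}.
For E ::= read E num do: FIRST(read E num do) = {read}, so it goes in M[E, t] for t ∈ {read}.
For E ::= λ: FIRST(λ) = {λ}, so it goes in M[E, t] for t ∈ {}; since λ ∈ FIRST, also for every t ∈ FOLLOW(E) = {num}.
None of these place a production in M[E, $].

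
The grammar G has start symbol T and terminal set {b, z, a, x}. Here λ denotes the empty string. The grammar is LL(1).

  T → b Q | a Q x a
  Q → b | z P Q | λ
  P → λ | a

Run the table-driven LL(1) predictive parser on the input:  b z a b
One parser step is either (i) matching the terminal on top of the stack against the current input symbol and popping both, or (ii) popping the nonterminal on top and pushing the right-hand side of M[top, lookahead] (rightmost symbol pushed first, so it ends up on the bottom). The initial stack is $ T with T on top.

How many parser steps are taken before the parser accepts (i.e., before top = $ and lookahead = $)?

step 1: stack=$ T  input=b z a b $  — expand T → b Q
step 2: stack=$ Q b  input=b z a b $  — match b
step 3: stack=$ Q  input=z a b $  — expand Q → z P Q
step 4: stack=$ Q P z  input=z a b $  — match z
step 5: stack=$ Q P  input=a b $  — expand P → a
step 6: stack=$ Q a  input=a b $  — match a
step 7: stack=$ Q  input=b $  — expand Q → b
step 8: stack=$ b  input=b $  — match b
Accept reached after 8 steps.

8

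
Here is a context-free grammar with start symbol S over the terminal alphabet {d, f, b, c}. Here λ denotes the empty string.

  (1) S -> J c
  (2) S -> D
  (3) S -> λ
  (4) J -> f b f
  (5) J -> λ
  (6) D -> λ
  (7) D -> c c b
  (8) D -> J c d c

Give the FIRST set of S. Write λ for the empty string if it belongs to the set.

{λ, c, f}

FIRST(J): from J->f b f we get {f}; from J->λ we get {λ}. So FIRST(J) = {λ, f}.
FIRST(D): from D->λ we get {λ}; from D->c c b we get {c}; from D->J c d c we get {c, f}. So FIRST(D) = {λ, c, f}.
FIRST(S): from S->J c we get {c, f}; from S->D we get {λ, c, f}; from S->λ we get {λ}. So FIRST(S) = {λ, c, f}.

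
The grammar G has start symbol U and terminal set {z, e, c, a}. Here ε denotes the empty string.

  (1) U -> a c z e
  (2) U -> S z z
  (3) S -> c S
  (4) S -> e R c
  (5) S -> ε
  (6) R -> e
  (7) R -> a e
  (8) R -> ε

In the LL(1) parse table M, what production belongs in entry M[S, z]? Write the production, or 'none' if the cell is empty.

FIRST(S) = {ε, c, e}
FIRST(R) = {ε, a, e}
FIRST(U) = {a, c, e, z}  (via S z z)
FOLLOW(U) includes $ since U is the start symbol.
FOLLOW(S): in U->S z z, S is followed by z z with FIRST {z}; in S->c S, the suffix after S is empty (adds nothing new). Thus FOLLOW(S) = {z}.
For S -> c S: FIRST(c S) = {c}, so it goes in M[S, t] for t ∈ {c}.
For S -> e R c: FIRST(e R c) = {e}, so it goes in M[S, t] for t ∈ {e}.
For S -> ε: FIRST(ε) = {ε}, so it goes in M[S, t] for t ∈ {}; since ε ∈ FIRST, also for every t ∈ FOLLOW(S) = {z}.

S -> ε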